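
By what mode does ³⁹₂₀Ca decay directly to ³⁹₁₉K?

beta-plus decay or electron capture

ΔA = 39 − 39 = 0; ΔZ = 19 − 20 = -1.
A is unchanged and Z drops by 1 — a proton has become a neutron (β⁺ emission or electron capture).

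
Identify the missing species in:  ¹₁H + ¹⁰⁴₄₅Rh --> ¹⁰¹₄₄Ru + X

alpha particle

Conserve mass number: 1 + 104 = 101 + A, so A = 4.
Conserve atomic number: 1 + 45 = 44 + Z, so Z = 2.
A = 4 and Z = 2 is ⁴₂He — an alpha particle.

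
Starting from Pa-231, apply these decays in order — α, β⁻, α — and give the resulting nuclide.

Ra-223

Start: (A, Z) = (231, 91).
After α: (227, 89).
After β⁻: (227, 90).
After α: (223, 88).
Z = 88 is radium.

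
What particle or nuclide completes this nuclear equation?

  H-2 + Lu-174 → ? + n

Hf-175

Conserve mass number: 2 + 174 = A + 1, so A = 175.
Conserve atomic number: 1 + 71 = Z + 0, so Z = 72.
Z = 72 is hafnium, so the species is Hf-175.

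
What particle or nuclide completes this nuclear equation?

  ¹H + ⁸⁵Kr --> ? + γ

Rb-86

Conserve mass number: 1 + 85 = A + 0, so A = 86.
Conserve atomic number: 1 + 36 = Z + 0, so Z = 37.
Z = 37 is rubidium, so the species is ⁸⁶Rb.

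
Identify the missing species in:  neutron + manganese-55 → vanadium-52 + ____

Conserve mass number: 1 + 55 = 52 + A, so A = 4.
Conserve atomic number: 0 + 25 = 23 + Z, so Z = 2.
A = 4 and Z = 2 is helium-4 — an alpha particle.

alpha particle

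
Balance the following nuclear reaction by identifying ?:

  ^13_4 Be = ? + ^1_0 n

Conserve mass number: 13 = A + 1, so A = 12.
Conserve atomic number: 4 = Z + 0, so Z = 4.
Z = 4 is beryllium, so the species is ^12_4 Be.

Be-12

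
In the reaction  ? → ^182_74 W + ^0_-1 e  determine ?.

Ta-182

Conserve mass number: A = 182 + 0, so A = 182.
Conserve atomic number: Z = 74 − 1, so Z = 73.
Z = 73 is tantalum, so the species is ^182_73 Ta.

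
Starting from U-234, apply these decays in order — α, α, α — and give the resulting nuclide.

Start: (A, Z) = (234, 92).
After α: (230, 90).
After α: (226, 88).
After α: (222, 86).
Z = 86 is radon.

Rn-222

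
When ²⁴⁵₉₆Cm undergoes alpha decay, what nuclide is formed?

Pu-241

Alpha decay: mass number changes by -4, atomic number by -2.
A: 245 − 4 = 241; Z: 96 − 2 = 94.
Z = 94 is plutonium, so the daughter is ²⁴¹₉₄Pu.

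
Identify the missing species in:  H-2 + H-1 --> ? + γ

He-3

Conserve mass number: 2 + 1 = A + 0, so A = 3.
Conserve atomic number: 1 + 1 = Z + 0, so Z = 2.
Z = 2 is helium, so the species is He-3.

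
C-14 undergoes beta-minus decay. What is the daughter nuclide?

N-14

Beta-minus decay: mass number changes by +0, atomic number by +1.
A: 14 = 14; Z: 6 + 1 = 7.
Z = 7 is nitrogen, so the daughter is N-14.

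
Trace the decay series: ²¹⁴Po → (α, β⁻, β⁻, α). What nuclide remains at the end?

Pb-206

Start: (A, Z) = (214, 84).
After α: (210, 82).
After β⁻: (210, 83).
After β⁻: (210, 84).
After α: (206, 82).
Z = 82 is lead.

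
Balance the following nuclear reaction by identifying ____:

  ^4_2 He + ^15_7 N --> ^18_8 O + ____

proton

Conserve mass number: 4 + 15 = 18 + A, so A = 1.
Conserve atomic number: 2 + 7 = 8 + Z, so Z = 1.
A = 1 and Z = 1 is ^1_1 H — a proton.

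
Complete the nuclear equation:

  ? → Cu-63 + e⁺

Conserve mass number: A = 63 + 0, so A = 63.
Conserve atomic number: Z = 29 + 1, so Z = 30.
Z = 30 is zinc, so the species is Zn-63.

Zn-63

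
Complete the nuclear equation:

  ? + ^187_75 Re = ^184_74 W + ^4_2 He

proton

Conserve mass number: A + 187 = 184 + 4, so A = 1.
Conserve atomic number: Z + 75 = 74 + 2, so Z = 1.
A = 1 and Z = 1 is ^1_1 H — a proton.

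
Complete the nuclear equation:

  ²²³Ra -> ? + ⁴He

Rn-219

Conserve mass number: 223 = A + 4, so A = 219.
Conserve atomic number: 88 = Z + 2, so Z = 86.
Z = 86 is radon, so the species is ²¹⁹Rn.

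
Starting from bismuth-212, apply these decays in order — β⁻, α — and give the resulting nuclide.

Start: (A, Z) = (212, 83).
After β⁻: (212, 84).
After α: (208, 82).
Z = 82 is lead.

Pb-208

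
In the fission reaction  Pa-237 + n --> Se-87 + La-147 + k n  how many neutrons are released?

Conserve mass number: 238 = 87 + 147 + k, so k = 238 − 234 = 4.
Check atomic number: 91 = 34 + 57 + 0 = 91. ✓

4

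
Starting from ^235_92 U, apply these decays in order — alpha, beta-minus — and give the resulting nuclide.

Pa-231

Start: (A, Z) = (235, 92).
After α: (231, 90).
After β⁻: (231, 91).
Z = 91 is protactinium.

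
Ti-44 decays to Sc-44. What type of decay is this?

ΔA = 44 − 44 = 0; ΔZ = 21 − 22 = -1.
A is unchanged and Z drops by 1 — a proton has become a neutron (β⁺ emission or electron capture).

beta-plus decay or electron capture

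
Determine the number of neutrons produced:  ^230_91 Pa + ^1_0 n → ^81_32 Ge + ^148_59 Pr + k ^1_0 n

2

Conserve mass number: 231 = 81 + 148 + k, so k = 231 − 229 = 2.
Check atomic number: 91 = 32 + 59 + 0 = 91. ✓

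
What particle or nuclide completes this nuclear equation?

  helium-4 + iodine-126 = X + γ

Conserve mass number: 4 + 126 = A + 0, so A = 130.
Conserve atomic number: 2 + 53 = Z + 0, so Z = 55.
Z = 55 is caesium, so the species is caesium-130.

Cs-130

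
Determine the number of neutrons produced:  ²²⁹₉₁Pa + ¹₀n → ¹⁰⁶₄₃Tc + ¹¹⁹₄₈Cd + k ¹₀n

5

Conserve mass number: 230 = 106 + 119 + k, so k = 230 − 225 = 5.
Check atomic number: 91 = 43 + 48 + 0 = 91. ✓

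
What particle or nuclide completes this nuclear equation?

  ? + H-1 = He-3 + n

triton

Conserve mass number: A + 1 = 3 + 1, so A = 3.
Conserve atomic number: Z + 1 = 2 + 0, so Z = 1.
A = 3 and Z = 1 is H-3 — a triton.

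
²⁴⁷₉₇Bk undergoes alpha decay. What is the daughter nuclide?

Alpha decay: mass number changes by -4, atomic number by -2.
A: 247 − 4 = 243; Z: 97 − 2 = 95.
Z = 95 is americium, so the daughter is ²⁴³₉₅Am.

Am-243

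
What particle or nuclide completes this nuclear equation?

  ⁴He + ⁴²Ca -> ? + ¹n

Conserve mass number: 4 + 42 = A + 1, so A = 45.
Conserve atomic number: 2 + 20 = Z + 0, so Z = 22.
Z = 22 is titanium, so the species is ⁴⁵Ti.

Ti-45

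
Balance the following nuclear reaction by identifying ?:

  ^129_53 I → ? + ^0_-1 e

Xe-129

Conserve mass number: 129 = A + 0, so A = 129.
Conserve atomic number: 53 = Z − 1, so Z = 54.
Z = 54 is xenon, so the species is ^129_54 Xe.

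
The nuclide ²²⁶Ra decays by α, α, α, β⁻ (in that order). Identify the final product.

Start: (A, Z) = (226, 88).
After α: (222, 86).
After α: (218, 84).
After α: (214, 82).
After β⁻: (214, 83).
Z = 83 is bismuth.

Bi-214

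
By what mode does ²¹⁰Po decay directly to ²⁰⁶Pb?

alpha decay

ΔA = 206 − 210 = -4; ΔZ = 82 − 84 = -2.
A drops by 4 and Z drops by 2 — the signature of alpha emission.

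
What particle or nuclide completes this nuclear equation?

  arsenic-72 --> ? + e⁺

Conserve mass number: 72 = A + 0, so A = 72.
Conserve atomic number: 33 = Z + 1, so Z = 32.
Z = 32 is germanium, so the species is germanium-72.

Ge-72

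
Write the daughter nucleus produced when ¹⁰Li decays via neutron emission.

Neutron emission: mass number changes by -1, atomic number by +0.
A: 10 − 1 = 9; Z: 3 = 3.
Z = 3 is lithium, so the daughter is ⁹Li.

Li-9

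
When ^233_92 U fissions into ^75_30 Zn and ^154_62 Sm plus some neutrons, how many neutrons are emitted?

4

Conserve mass number: 233 = 75 + 154 + k, so k = 233 − 229 = 4.
Check atomic number: 92 = 30 + 62 + 0 = 92. ✓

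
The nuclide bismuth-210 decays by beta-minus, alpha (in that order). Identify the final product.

Start: (A, Z) = (210, 83).
After β⁻: (210, 84).
After α: (206, 82).
Z = 82 is lead.

Pb-206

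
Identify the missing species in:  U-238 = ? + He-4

Th-234

Conserve mass number: 238 = A + 4, so A = 234.
Conserve atomic number: 92 = Z + 2, so Z = 90.
Z = 90 is thorium, so the species is Th-234.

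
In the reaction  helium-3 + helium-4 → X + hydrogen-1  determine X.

Li-6

Conserve mass number: 3 + 4 = A + 1, so A = 6.
Conserve atomic number: 2 + 2 = Z + 1, so Z = 3.
Z = 3 is lithium, so the species is lithium-6.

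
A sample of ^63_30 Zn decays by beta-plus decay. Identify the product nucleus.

Cu-63

Beta-plus decay: mass number changes by +0, atomic number by -1.
A: 63 = 63; Z: 30 − 1 = 29.
Z = 29 is copper, so the daughter is ^63_29 Cu.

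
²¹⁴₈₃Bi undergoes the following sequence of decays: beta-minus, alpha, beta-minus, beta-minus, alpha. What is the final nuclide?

Start: (A, Z) = (214, 83).
After β⁻: (214, 84).
After α: (210, 82).
After β⁻: (210, 83).
After β⁻: (210, 84).
After α: (206, 82).
Z = 82 is lead.

Pb-206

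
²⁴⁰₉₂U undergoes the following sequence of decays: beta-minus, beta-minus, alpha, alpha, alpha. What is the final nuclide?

Start: (A, Z) = (240, 92).
After β⁻: (240, 93).
After β⁻: (240, 94).
After α: (236, 92).
After α: (232, 90).
After α: (228, 88).
Z = 88 is radium.

Ra-228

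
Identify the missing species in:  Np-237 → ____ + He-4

Conserve mass number: 237 = A + 4, so A = 233.
Conserve atomic number: 93 = Z + 2, so Z = 91.
Z = 91 is protactinium, so the species is Pa-233.

Pa-233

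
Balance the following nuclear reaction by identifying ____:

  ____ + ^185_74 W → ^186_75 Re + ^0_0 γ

proton

Conserve mass number: A + 185 = 186 + 0, so A = 1.
Conserve atomic number: Z + 74 = 75 + 0, so Z = 1.
A = 1 and Z = 1 is ^1_1 H — a proton.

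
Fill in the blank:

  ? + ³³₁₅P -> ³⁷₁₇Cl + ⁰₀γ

Conserve mass number: A + 33 = 37 + 0, so A = 4.
Conserve atomic number: Z + 15 = 17 + 0, so Z = 2.
A = 4 and Z = 2 is ⁴₂He — an alpha particle.

alpha particle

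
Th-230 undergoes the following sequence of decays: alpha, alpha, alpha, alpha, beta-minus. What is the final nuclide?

Bi-214

Start: (A, Z) = (230, 90).
After α: (226, 88).
After α: (222, 86).
After α: (218, 84).
After α: (214, 82).
After β⁻: (214, 83).
Z = 83 is bismuth.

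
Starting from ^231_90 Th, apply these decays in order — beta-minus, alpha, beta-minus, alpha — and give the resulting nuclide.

Ra-223

Start: (A, Z) = (231, 90).
After β⁻: (231, 91).
After α: (227, 89).
After β⁻: (227, 90).
After α: (223, 88).
Z = 88 is radium.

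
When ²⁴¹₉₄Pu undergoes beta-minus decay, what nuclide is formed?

Beta-minus decay: mass number changes by +0, atomic number by +1.
A: 241 = 241; Z: 94 + 1 = 95.
Z = 95 is americium, so the daughter is ²⁴¹₉₅Am.

Am-241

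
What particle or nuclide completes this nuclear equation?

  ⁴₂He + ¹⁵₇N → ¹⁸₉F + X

Conserve mass number: 4 + 15 = 18 + A, so A = 1.
Conserve atomic number: 2 + 7 = 9 + Z, so Z = 0.
A = 1 and Z = 0 is ¹₀n — a neutron.

neutron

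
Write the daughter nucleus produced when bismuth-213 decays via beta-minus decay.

Beta-minus decay: mass number changes by +0, atomic number by +1.
A: 213 = 213; Z: 83 + 1 = 84.
Z = 84 is polonium, so the daughter is polonium-213.

Po-213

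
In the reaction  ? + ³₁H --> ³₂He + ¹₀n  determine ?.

proton

Conserve mass number: A + 3 = 3 + 1, so A = 1.
Conserve atomic number: Z + 1 = 2 + 0, so Z = 1.
A = 1 and Z = 1 is ¹₁H — a proton.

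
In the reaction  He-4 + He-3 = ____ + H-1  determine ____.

Conserve mass number: 4 + 3 = A + 1, so A = 6.
Conserve atomic number: 2 + 2 = Z + 1, so Z = 3.
Z = 3 is lithium, so the species is Li-6.

Li-6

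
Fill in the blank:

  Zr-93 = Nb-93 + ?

beta-minus particle

Conserve mass number: 93 = 93 + A, so A = 0.
Conserve atomic number: 40 = 41 + Z, so Z = -1.
A = 0 and Z = -1 is e⁻ — a beta-minus particle.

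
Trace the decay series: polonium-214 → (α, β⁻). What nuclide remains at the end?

Bi-210

Start: (A, Z) = (214, 84).
After α: (210, 82).
After β⁻: (210, 83).
Z = 83 is bismuth.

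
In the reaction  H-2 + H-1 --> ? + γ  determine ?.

Conserve mass number: 2 + 1 = A + 0, so A = 3.
Conserve atomic number: 1 + 1 = Z + 0, so Z = 2.
Z = 2 is helium, so the species is He-3.

He-3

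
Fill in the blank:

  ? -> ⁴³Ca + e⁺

Conserve mass number: A = 43 + 0, so A = 43.
Conserve atomic number: Z = 20 + 1, so Z = 21.
Z = 21 is scandium, so the species is ⁴³Sc.

Sc-43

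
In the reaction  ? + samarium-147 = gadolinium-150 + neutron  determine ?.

alpha particle

Conserve mass number: A + 147 = 150 + 1, so A = 4.
Conserve atomic number: Z + 62 = 64 + 0, so Z = 2.
A = 4 and Z = 2 is helium-4 — an alpha particle.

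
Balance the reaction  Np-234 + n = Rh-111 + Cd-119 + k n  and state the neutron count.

Conserve mass number: 235 = 111 + 119 + k, so k = 235 − 230 = 5.
Check atomic number: 93 = 45 + 48 + 0 = 93. ✓

5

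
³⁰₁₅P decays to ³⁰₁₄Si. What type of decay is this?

beta-plus decay or electron capture

ΔA = 30 − 30 = 0; ΔZ = 14 − 15 = -1.
A is unchanged and Z drops by 1 — a proton has become a neutron (β⁺ emission or electron capture).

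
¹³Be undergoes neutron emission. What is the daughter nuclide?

Neutron emission: mass number changes by -1, atomic number by +0.
A: 13 − 1 = 12; Z: 4 = 4.
Z = 4 is beryllium, so the daughter is ¹²Be.

Be-12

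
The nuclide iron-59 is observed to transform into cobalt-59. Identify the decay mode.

ΔA = 59 − 59 = 0; ΔZ = 27 − 26 = +1.
A is unchanged and Z rises by 1 — a neutron has become a proton (β⁻ decay).

beta-minus decay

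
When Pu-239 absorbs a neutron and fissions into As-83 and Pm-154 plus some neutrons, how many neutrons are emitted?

3

Conserve mass number: 240 = 83 + 154 + k, so k = 240 − 237 = 3.
Check atomic number: 94 = 33 + 61 + 0 = 94. ✓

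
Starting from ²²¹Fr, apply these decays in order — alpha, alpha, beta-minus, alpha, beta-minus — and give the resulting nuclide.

Bi-209

Start: (A, Z) = (221, 87).
After α: (217, 85).
After α: (213, 83).
After β⁻: (213, 84).
After α: (209, 82).
After β⁻: (209, 83).
Z = 83 is bismuth.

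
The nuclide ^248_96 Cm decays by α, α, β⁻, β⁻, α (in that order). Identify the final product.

Start: (A, Z) = (248, 96).
After α: (244, 94).
After α: (240, 92).
After β⁻: (240, 93).
After β⁻: (240, 94).
After α: (236, 92).
Z = 92 is uranium.

U-236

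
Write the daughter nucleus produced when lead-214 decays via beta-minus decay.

Beta-minus decay: mass number changes by +0, atomic number by +1.
A: 214 = 214; Z: 82 + 1 = 83.
Z = 83 is bismuth, so the daughter is bismuth-214.

Bi-214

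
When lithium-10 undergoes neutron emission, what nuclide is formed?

Li-9

Neutron emission: mass number changes by -1, atomic number by +0.
A: 10 − 1 = 9; Z: 3 = 3.
Z = 3 is lithium, so the daughter is lithium-9.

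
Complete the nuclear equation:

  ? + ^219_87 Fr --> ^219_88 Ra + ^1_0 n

Conserve mass number: A + 219 = 219 + 1, so A = 1.
Conserve atomic number: Z + 87 = 88 + 0, so Z = 1.
A = 1 and Z = 1 is ^1_1 H — a proton.

proton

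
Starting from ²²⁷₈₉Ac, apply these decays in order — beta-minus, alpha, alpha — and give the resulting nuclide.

Start: (A, Z) = (227, 89).
After β⁻: (227, 90).
After α: (223, 88).
After α: (219, 86).
Z = 86 is radon.

Rn-219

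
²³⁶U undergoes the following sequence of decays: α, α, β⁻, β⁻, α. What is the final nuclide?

Ra-224

Start: (A, Z) = (236, 92).
After α: (232, 90).
After α: (228, 88).
After β⁻: (228, 89).
After β⁻: (228, 90).
After α: (224, 88).
Z = 88 is radium.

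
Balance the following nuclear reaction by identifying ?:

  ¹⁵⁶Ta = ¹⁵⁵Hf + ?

Conserve mass number: 156 = 155 + A, so A = 1.
Conserve atomic number: 73 = 72 + Z, so Z = 1.
A = 1 and Z = 1 is ¹H — a proton.

proton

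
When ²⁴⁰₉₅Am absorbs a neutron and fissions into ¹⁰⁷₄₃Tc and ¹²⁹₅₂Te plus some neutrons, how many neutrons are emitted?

5

Conserve mass number: 241 = 107 + 129 + k, so k = 241 − 236 = 5.
Check atomic number: 95 = 43 + 52 + 0 = 95. ✓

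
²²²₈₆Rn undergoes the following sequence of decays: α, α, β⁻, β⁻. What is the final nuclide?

Start: (A, Z) = (222, 86).
After α: (218, 84).
After α: (214, 82).
After β⁻: (214, 83).
After β⁻: (214, 84).
Z = 84 is polonium.

Po-214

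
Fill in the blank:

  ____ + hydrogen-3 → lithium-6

Conserve mass number: A + 3 = 6, so A = 3.
Conserve atomic number: Z + 1 = 3, so Z = 2.
Z = 2 is helium, so the species is helium-3.

He-3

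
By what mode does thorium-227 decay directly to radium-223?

alpha decay

ΔA = 223 − 227 = -4; ΔZ = 88 − 90 = -2.
A drops by 4 and Z drops by 2 — the signature of alpha emission.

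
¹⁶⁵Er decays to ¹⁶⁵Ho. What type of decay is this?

ΔA = 165 − 165 = 0; ΔZ = 67 − 68 = -1.
A is unchanged and Z drops by 1 — a proton has become a neutron (β⁺ emission or electron capture).

beta-plus decay or electron capture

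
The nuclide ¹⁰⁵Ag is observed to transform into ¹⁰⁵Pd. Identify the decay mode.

ΔA = 105 − 105 = 0; ΔZ = 46 − 47 = -1.
A is unchanged and Z drops by 1 — a proton has become a neutron (β⁺ emission or electron capture).

beta-plus decay or electron capture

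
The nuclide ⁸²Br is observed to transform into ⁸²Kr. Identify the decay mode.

ΔA = 82 − 82 = 0; ΔZ = 36 − 35 = +1.
A is unchanged and Z rises by 1 — a neutron has become a proton (β⁻ decay).

beta-minus decay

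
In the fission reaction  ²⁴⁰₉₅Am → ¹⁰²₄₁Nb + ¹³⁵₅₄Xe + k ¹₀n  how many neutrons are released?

Conserve mass number: 240 = 102 + 135 + k, so k = 240 − 237 = 3.
Check atomic number: 95 = 41 + 54 + 0 = 95. ✓

3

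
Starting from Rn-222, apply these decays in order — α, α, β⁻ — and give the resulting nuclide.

Bi-214

Start: (A, Z) = (222, 86).
After α: (218, 84).
After α: (214, 82).
After β⁻: (214, 83).
Z = 83 is bismuth.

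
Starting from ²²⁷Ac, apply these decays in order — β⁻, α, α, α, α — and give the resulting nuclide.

Pb-211

Start: (A, Z) = (227, 89).
After β⁻: (227, 90).
After α: (223, 88).
After α: (219, 86).
After α: (215, 84).
After α: (211, 82).
Z = 82 is lead.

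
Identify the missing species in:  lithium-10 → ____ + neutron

Li-9

Conserve mass number: 10 = A + 1, so A = 9.
Conserve atomic number: 3 = Z + 0, so Z = 3.
Z = 3 is lithium, so the species is lithium-9.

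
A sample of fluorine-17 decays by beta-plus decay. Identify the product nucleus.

O-17

Beta-plus decay: mass number changes by +0, atomic number by -1.
A: 17 = 17; Z: 9 − 1 = 8.
Z = 8 is oxygen, so the daughter is oxygen-17.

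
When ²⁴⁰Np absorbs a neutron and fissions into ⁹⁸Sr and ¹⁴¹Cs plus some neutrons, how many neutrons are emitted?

2

Conserve mass number: 241 = 98 + 141 + k, so k = 241 − 239 = 2.
Check atomic number: 93 = 38 + 55 + 0 = 93. ✓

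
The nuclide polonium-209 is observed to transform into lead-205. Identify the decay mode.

alpha decay

ΔA = 205 − 209 = -4; ΔZ = 82 − 84 = -2.
A drops by 4 and Z drops by 2 — the signature of alpha emission.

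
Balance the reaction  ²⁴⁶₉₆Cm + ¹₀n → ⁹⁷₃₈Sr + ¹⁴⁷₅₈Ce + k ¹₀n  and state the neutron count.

Conserve mass number: 247 = 97 + 147 + k, so k = 247 − 244 = 3.
Check atomic number: 96 = 38 + 58 + 0 = 96. ✓

3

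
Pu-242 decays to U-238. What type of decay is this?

ΔA = 238 − 242 = -4; ΔZ = 92 − 94 = -2.
A drops by 4 and Z drops by 2 — the signature of alpha emission.

alpha decay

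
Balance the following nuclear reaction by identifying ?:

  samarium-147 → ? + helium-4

Nd-143

Conserve mass number: 147 = A + 4, so A = 143.
Conserve atomic number: 62 = Z + 2, so Z = 60.
Z = 60 is neodymium, so the species is neodymium-143.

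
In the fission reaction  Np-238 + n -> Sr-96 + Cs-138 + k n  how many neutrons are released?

5

Conserve mass number: 239 = 96 + 138 + k, so k = 239 − 234 = 5.
Check atomic number: 93 = 38 + 55 + 0 = 93. ✓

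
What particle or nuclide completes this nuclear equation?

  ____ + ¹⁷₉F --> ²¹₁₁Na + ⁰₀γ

Conserve mass number: A + 17 = 21 + 0, so A = 4.
Conserve atomic number: Z + 9 = 11 + 0, so Z = 2.
A = 4 and Z = 2 is ⁴₂He — an alpha particle.

alpha particle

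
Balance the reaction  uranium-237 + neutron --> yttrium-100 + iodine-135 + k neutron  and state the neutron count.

Conserve mass number: 238 = 100 + 135 + k, so k = 238 − 235 = 3.
Check atomic number: 92 = 39 + 53 + 0 = 92. ✓

3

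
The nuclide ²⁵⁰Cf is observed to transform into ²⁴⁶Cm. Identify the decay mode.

alpha decay

ΔA = 246 − 250 = -4; ΔZ = 96 − 98 = -2.
A drops by 4 and Z drops by 2 — the signature of alpha emission.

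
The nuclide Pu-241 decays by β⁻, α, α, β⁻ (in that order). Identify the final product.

Start: (A, Z) = (241, 94).
After β⁻: (241, 95).
After α: (237, 93).
After α: (233, 91).
After β⁻: (233, 92).
Z = 92 is uranium.

U-233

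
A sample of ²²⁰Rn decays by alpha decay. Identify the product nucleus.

Alpha decay: mass number changes by -4, atomic number by -2.
A: 220 − 4 = 216; Z: 86 − 2 = 84.
Z = 84 is polonium, so the daughter is ²¹⁶Po.

Po-216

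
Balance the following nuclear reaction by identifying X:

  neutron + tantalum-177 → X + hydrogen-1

Conserve mass number: 1 + 177 = A + 1, so A = 177.
Conserve atomic number: 0 + 73 = Z + 1, so Z = 72.
Z = 72 is hafnium, so the species is hafnium-177.

Hf-177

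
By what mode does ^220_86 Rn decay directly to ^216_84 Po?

ΔA = 216 − 220 = -4; ΔZ = 84 − 86 = -2.
A drops by 4 and Z drops by 2 — the signature of alpha emission.

alpha decay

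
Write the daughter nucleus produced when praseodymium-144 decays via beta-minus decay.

Beta-minus decay: mass number changes by +0, atomic number by +1.
A: 144 = 144; Z: 59 + 1 = 60.
Z = 60 is neodymium, so the daughter is neodymium-144.

Nd-144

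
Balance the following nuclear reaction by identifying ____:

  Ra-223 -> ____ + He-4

Conserve mass number: 223 = A + 4, so A = 219.
Conserve atomic number: 88 = Z + 2, so Z = 86.
Z = 86 is radon, so the species is Rn-219.

Rn-219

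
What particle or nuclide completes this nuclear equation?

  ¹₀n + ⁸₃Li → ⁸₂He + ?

proton

Conserve mass number: 1 + 8 = 8 + A, so A = 1.
Conserve atomic number: 0 + 3 = 2 + Z, so Z = 1.
A = 1 and Z = 1 is ¹₁H — a proton.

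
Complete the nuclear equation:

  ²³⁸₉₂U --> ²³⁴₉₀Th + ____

alpha particle

Conserve mass number: 238 = 234 + A, so A = 4.
Conserve atomic number: 92 = 90 + Z, so Z = 2.
A = 4 and Z = 2 is ⁴₂He — an alpha particle.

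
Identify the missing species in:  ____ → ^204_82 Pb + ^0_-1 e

Conserve mass number: A = 204 + 0, so A = 204.
Conserve atomic number: Z = 82 − 1, so Z = 81.
Z = 81 is thallium, so the species is ^204_81 Tl.

Tl-204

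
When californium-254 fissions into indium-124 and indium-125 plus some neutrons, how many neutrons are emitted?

5

Conserve mass number: 254 = 124 + 125 + k, so k = 254 − 249 = 5.
Check atomic number: 98 = 49 + 49 + 0 = 98. ✓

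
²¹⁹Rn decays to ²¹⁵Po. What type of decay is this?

ΔA = 215 − 219 = -4; ΔZ = 84 − 86 = -2.
A drops by 4 and Z drops by 2 — the signature of alpha emission.

alpha decay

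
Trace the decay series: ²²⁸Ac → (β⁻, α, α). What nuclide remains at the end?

Rn-220

Start: (A, Z) = (228, 89).
After β⁻: (228, 90).
After α: (224, 88).
After α: (220, 86).
Z = 86 is radon.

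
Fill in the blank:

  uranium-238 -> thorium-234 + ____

alpha particle

Conserve mass number: 238 = 234 + A, so A = 4.
Conserve atomic number: 92 = 90 + Z, so Z = 2.
A = 4 and Z = 2 is helium-4 — an alpha particle.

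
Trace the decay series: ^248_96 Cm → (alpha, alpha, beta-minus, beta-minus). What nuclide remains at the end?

Start: (A, Z) = (248, 96).
After α: (244, 94).
After α: (240, 92).
After β⁻: (240, 93).
After β⁻: (240, 94).
Z = 94 is plutonium.

Pu-240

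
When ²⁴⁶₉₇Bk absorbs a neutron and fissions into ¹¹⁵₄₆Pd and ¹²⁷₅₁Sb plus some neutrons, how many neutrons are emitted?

5

Conserve mass number: 247 = 115 + 127 + k, so k = 247 − 242 = 5.
Check atomic number: 97 = 46 + 51 + 0 = 97. ✓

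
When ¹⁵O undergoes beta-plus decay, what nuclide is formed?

N-15

Beta-plus decay: mass number changes by +0, atomic number by -1.
A: 15 = 15; Z: 8 − 1 = 7.
Z = 7 is nitrogen, so the daughter is ¹⁵N.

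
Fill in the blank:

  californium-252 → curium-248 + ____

alpha particle

Conserve mass number: 252 = 248 + A, so A = 4.
Conserve atomic number: 98 = 96 + Z, so Z = 2.
A = 4 and Z = 2 is helium-4 — an alpha particle.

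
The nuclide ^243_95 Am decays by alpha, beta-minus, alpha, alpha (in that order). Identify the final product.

Start: (A, Z) = (243, 95).
After α: (239, 93).
After β⁻: (239, 94).
After α: (235, 92).
After α: (231, 90).
Z = 90 is thorium.

Th-231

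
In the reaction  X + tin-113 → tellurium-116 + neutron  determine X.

alpha particle

Conserve mass number: A + 113 = 116 + 1, so A = 4.
Conserve atomic number: Z + 50 = 52 + 0, so Z = 2.
A = 4 and Z = 2 is helium-4 — an alpha particle.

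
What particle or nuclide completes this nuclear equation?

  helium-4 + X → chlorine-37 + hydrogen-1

S-34

Conserve mass number: 4 + A = 37 + 1, so A = 34.
Conserve atomic number: 2 + Z = 17 + 1, so Z = 16.
Z = 16 is sulfur, so the species is sulfur-34.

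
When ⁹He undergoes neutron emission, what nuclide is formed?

He-8

Neutron emission: mass number changes by -1, atomic number by +0.
A: 9 − 1 = 8; Z: 2 = 2.
Z = 2 is helium, so the daughter is ⁸He.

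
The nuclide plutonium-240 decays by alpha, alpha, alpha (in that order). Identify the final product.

Ra-228

Start: (A, Z) = (240, 94).
After α: (236, 92).
After α: (232, 90).
After α: (228, 88).
Z = 88 is radium.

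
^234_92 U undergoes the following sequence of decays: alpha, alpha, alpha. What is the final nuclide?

Start: (A, Z) = (234, 92).
After α: (230, 90).
After α: (226, 88).
After α: (222, 86).
Z = 86 is radon.

Rn-222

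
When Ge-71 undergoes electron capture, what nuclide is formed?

Electron capture: mass number changes by +0, atomic number by -1.
A: 71 = 71; Z: 32 − 1 = 31.
Z = 31 is gallium, so the daughter is Ga-71.

Ga-71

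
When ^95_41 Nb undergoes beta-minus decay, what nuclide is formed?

Mo-95

Beta-minus decay: mass number changes by +0, atomic number by +1.
A: 95 = 95; Z: 41 + 1 = 42.
Z = 42 is molybdenum, so the daughter is ^95_42 Mo.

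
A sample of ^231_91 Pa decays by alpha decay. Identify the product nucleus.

Ac-227

Alpha decay: mass number changes by -4, atomic number by -2.
A: 231 − 4 = 227; Z: 91 − 2 = 89.
Z = 89 is actinium, so the daughter is ^227_89 Ac.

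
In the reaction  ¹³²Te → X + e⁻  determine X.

I-132

Conserve mass number: 132 = A + 0, so A = 132.
Conserve atomic number: 52 = Z − 1, so Z = 53.
Z = 53 is iodine, so the species is ¹³²I.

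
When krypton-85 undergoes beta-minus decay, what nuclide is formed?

Rb-85

Beta-minus decay: mass number changes by +0, atomic number by +1.
A: 85 = 85; Z: 36 + 1 = 37.
Z = 37 is rubidium, so the daughter is rubidium-85.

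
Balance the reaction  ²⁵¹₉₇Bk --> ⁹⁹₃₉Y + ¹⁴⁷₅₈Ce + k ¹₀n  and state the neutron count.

Conserve mass number: 251 = 99 + 147 + k, so k = 251 − 246 = 5.
Check atomic number: 97 = 39 + 58 + 0 = 97. ✓

5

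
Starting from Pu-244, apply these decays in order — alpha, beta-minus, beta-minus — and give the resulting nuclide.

Start: (A, Z) = (244, 94).
After α: (240, 92).
After β⁻: (240, 93).
After β⁻: (240, 94).
Z = 94 is plutonium.

Pu-240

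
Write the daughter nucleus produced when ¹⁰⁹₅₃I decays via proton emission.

Te-108

Proton emission: mass number changes by -1, atomic number by -1.
A: 109 − 1 = 108; Z: 53 − 1 = 52.
Z = 52 is tellurium, so the daughter is ¹⁰⁸₅₂Te.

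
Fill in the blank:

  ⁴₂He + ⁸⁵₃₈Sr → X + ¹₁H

Conserve mass number: 4 + 85 = A + 1, so A = 88.
Conserve atomic number: 2 + 38 = Z + 1, so Z = 39.
Z = 39 is yttrium, so the species is ⁸⁸₃₉Y.

Y-88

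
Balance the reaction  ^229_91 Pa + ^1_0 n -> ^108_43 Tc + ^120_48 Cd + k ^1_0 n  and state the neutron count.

2

Conserve mass number: 230 = 108 + 120 + k, so k = 230 − 228 = 2.
Check atomic number: 91 = 43 + 48 + 0 = 91. ✓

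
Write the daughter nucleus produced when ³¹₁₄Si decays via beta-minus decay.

Beta-minus decay: mass number changes by +0, atomic number by +1.
A: 31 = 31; Z: 14 + 1 = 15.
Z = 15 is phosphorus, so the daughter is ³¹₁₅P.

P-31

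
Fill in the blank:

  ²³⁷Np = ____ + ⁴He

Pa-233

Conserve mass number: 237 = A + 4, so A = 233.
Conserve atomic number: 93 = Z + 2, so Z = 91.
Z = 91 is protactinium, so the species is ²³³Pa.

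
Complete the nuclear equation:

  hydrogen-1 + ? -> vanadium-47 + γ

Conserve mass number: 1 + A = 47 + 0, so A = 46.
Conserve atomic number: 1 + Z = 23 + 0, so Z = 22.
Z = 22 is titanium, so the species is titanium-46.

Ti-46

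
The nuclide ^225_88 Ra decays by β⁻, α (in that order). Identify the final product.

Start: (A, Z) = (225, 88).
After β⁻: (225, 89).
After α: (221, 87).
Z = 87 is francium.

Fr-221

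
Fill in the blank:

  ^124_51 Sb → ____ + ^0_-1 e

Conserve mass number: 124 = A + 0, so A = 124.
Conserve atomic number: 51 = Z − 1, so Z = 52.
Z = 52 is tellurium, so the species is ^124_52 Te.

Te-124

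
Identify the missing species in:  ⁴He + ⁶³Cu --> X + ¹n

Conserve mass number: 4 + 63 = A + 1, so A = 66.
Conserve atomic number: 2 + 29 = Z + 0, so Z = 31.
Z = 31 is gallium, so the species is ⁶⁶Ga.

Ga-66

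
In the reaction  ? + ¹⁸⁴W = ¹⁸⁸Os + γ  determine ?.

alpha particle

Conserve mass number: A + 184 = 188 + 0, so A = 4.
Conserve atomic number: Z + 74 = 76 + 0, so Z = 2.
A = 4 and Z = 2 is ⁴He — an alpha particle.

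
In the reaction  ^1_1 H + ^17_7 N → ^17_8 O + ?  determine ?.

Conserve mass number: 1 + 17 = 17 + A, so A = 1.
Conserve atomic number: 1 + 7 = 8 + Z, so Z = 0.
A = 1 and Z = 0 is ^1_0 n — a neutron.

neutron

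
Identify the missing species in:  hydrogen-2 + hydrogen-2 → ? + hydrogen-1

H-3

Conserve mass number: 2 + 2 = A + 1, so A = 3.
Conserve atomic number: 1 + 1 = Z + 1, so Z = 1.
A = 3 and Z = 1 is hydrogen-3 — a triton.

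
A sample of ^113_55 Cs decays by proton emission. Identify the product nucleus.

Proton emission: mass number changes by -1, atomic number by -1.
A: 113 − 1 = 112; Z: 55 − 1 = 54.
Z = 54 is xenon, so the daughter is ^112_54 Xe.

Xe-112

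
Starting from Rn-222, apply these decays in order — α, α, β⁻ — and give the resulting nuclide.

Bi-214

Start: (A, Z) = (222, 86).
After α: (218, 84).
After α: (214, 82).
After β⁻: (214, 83).
Z = 83 is bismuth.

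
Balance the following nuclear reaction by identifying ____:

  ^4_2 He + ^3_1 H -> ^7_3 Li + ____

gamma ray

Conserve mass number: 4 + 3 = 7 + A, so A = 0.
Conserve atomic number: 2 + 1 = 3 + Z, so Z = 0.
A = 0 and Z = 0 is ^0_0 γ — a gamma ray.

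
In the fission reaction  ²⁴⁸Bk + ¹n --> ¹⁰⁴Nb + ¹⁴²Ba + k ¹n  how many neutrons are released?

3

Conserve mass number: 249 = 104 + 142 + k, so k = 249 − 246 = 3.
Check atomic number: 97 = 41 + 56 + 0 = 97. ✓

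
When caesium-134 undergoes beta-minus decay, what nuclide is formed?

Beta-minus decay: mass number changes by +0, atomic number by +1.
A: 134 = 134; Z: 55 + 1 = 56.
Z = 56 is barium, so the daughter is barium-134.

Ba-134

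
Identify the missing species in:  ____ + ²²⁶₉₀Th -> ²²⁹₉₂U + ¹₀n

alpha particle

Conserve mass number: A + 226 = 229 + 1, so A = 4.
Conserve atomic number: Z + 90 = 92 + 0, so Z = 2.
A = 4 and Z = 2 is ⁴₂He — an alpha particle.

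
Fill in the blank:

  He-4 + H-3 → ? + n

Conserve mass number: 4 + 3 = A + 1, so A = 6.
Conserve atomic number: 2 + 1 = Z + 0, so Z = 3.
Z = 3 is lithium, so the species is Li-6.

Li-6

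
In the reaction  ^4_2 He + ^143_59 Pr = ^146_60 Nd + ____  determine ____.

Conserve mass number: 4 + 143 = 146 + A, so A = 1.
Conserve atomic number: 2 + 59 = 60 + Z, so Z = 1.
A = 1 and Z = 1 is ^1_1 H — a proton.

proton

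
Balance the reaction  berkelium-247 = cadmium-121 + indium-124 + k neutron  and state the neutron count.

Conserve mass number: 247 = 121 + 124 + k, so k = 247 − 245 = 2.
Check atomic number: 97 = 48 + 49 + 0 = 97. ✓

2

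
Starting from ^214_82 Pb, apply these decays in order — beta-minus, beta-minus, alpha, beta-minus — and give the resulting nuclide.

Bi-210

Start: (A, Z) = (214, 82).
After β⁻: (214, 83).
After β⁻: (214, 84).
After α: (210, 82).
After β⁻: (210, 83).
Z = 83 is bismuth.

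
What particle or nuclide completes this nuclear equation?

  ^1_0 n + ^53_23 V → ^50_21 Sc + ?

alpha particle

Conserve mass number: 1 + 53 = 50 + A, so A = 4.
Conserve atomic number: 0 + 23 = 21 + Z, so Z = 2.
A = 4 and Z = 2 is ^4_2 He — an alpha particle.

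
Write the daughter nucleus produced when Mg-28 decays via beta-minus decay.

Al-28

Beta-minus decay: mass number changes by +0, atomic number by +1.
A: 28 = 28; Z: 12 + 1 = 13.
Z = 13 is aluminium, so the daughter is Al-28.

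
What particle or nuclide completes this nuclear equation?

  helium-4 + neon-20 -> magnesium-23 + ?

Conserve mass number: 4 + 20 = 23 + A, so A = 1.
Conserve atomic number: 2 + 10 = 12 + Z, so Z = 0.
A = 1 and Z = 0 is neutron — a neutron.

neutron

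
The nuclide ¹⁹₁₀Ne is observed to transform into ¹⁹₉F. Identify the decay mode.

ΔA = 19 − 19 = 0; ΔZ = 9 − 10 = -1.
A is unchanged and Z drops by 1 — a proton has become a neutron (β⁺ emission or electron capture).

beta-plus decay or electron capture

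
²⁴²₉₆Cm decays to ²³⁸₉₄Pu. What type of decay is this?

alpha decay

ΔA = 238 − 242 = -4; ΔZ = 94 − 96 = -2.
A drops by 4 and Z drops by 2 — the signature of alpha emission.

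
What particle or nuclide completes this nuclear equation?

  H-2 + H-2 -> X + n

He-3

Conserve mass number: 2 + 2 = A + 1, so A = 3.
Conserve atomic number: 1 + 1 = Z + 0, so Z = 2.
Z = 2 is helium, so the species is He-3.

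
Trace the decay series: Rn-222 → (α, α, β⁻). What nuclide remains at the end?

Bi-214

Start: (A, Z) = (222, 86).
After α: (218, 84).
After α: (214, 82).
After β⁻: (214, 83).
Z = 83 is bismuth.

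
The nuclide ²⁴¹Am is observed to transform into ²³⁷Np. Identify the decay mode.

alpha decay

ΔA = 237 − 241 = -4; ΔZ = 93 − 95 = -2.
A drops by 4 and Z drops by 2 — the signature of alpha emission.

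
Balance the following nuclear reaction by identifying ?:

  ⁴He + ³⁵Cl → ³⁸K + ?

neutron

Conserve mass number: 4 + 35 = 38 + A, so A = 1.
Conserve atomic number: 2 + 17 = 19 + Z, so Z = 0.
A = 1 and Z = 0 is ¹n — a neutron.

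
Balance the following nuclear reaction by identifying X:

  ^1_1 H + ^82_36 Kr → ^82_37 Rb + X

Conserve mass number: 1 + 82 = 82 + A, so A = 1.
Conserve atomic number: 1 + 36 = 37 + Z, so Z = 0.
A = 1 and Z = 0 is ^1_0 n — a neutron.

neutron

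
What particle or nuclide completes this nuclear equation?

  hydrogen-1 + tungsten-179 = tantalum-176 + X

alpha particle

Conserve mass number: 1 + 179 = 176 + A, so A = 4.
Conserve atomic number: 1 + 74 = 73 + Z, so Z = 2.
A = 4 and Z = 2 is helium-4 — an alpha particle.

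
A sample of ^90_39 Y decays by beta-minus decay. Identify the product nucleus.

Beta-minus decay: mass number changes by +0, atomic number by +1.
A: 90 = 90; Z: 39 + 1 = 40.
Z = 40 is zirconium, so the daughter is ^90_40 Zr.

Zr-90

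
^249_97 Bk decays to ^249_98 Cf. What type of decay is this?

beta-minus decay

ΔA = 249 − 249 = 0; ΔZ = 98 − 97 = +1.
A is unchanged and Z rises by 1 — a neutron has become a proton (β⁻ decay).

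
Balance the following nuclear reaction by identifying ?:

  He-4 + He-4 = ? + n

Conserve mass number: 4 + 4 = A + 1, so A = 7.
Conserve atomic number: 2 + 2 = Z + 0, so Z = 4.
Z = 4 is beryllium, so the species is Be-7.

Be-7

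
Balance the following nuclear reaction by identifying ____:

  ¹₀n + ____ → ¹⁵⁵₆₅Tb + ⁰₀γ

Tb-154

Conserve mass number: 1 + A = 155 + 0, so A = 154.
Conserve atomic number: 0 + Z = 65 + 0, so Z = 65.
Z = 65 is terbium, so the species is ¹⁵⁴₆₅Tb.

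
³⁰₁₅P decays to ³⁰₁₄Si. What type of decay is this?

beta-plus decay or electron capture

ΔA = 30 − 30 = 0; ΔZ = 14 − 15 = -1.
A is unchanged and Z drops by 1 — a proton has become a neutron (β⁺ emission or electron capture).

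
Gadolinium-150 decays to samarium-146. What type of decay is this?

alpha decay

ΔA = 146 − 150 = -4; ΔZ = 62 − 64 = -2.
A drops by 4 and Z drops by 2 — the signature of alpha emission.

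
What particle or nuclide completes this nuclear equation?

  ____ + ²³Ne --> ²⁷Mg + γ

Conserve mass number: A + 23 = 27 + 0, so A = 4.
Conserve atomic number: Z + 10 = 12 + 0, so Z = 2.
A = 4 and Z = 2 is ⁴He — an alpha particle.

alpha particle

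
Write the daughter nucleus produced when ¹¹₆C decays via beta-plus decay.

Beta-plus decay: mass number changes by +0, atomic number by -1.
A: 11 = 11; Z: 6 − 1 = 5.
Z = 5 is boron, so the daughter is ¹¹₅B.

B-11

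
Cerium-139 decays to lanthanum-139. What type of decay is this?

beta-plus decay or electron capture

ΔA = 139 − 139 = 0; ΔZ = 57 − 58 = -1.
A is unchanged and Z drops by 1 — a proton has become a neutron (β⁺ emission or electron capture).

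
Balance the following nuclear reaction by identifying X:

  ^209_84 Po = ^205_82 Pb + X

Conserve mass number: 209 = 205 + A, so A = 4.
Conserve atomic number: 84 = 82 + Z, so Z = 2.
A = 4 and Z = 2 is ^4_2 He — an alpha particle.

alpha particle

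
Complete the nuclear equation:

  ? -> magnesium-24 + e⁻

Conserve mass number: A = 24 + 0, so A = 24.
Conserve atomic number: Z = 12 − 1, so Z = 11.
Z = 11 is sodium, so the species is sodium-24.

Na-24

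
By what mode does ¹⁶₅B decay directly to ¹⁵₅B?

neutron emission

ΔA = 15 − 16 = -1; ΔZ = 5 − 5 = +0.
A drops by 1 with Z unchanged — a neutron was emitted.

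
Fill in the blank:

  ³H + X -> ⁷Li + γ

alpha particle

Conserve mass number: 3 + A = 7 + 0, so A = 4.
Conserve atomic number: 1 + Z = 3 + 0, so Z = 2.
A = 4 and Z = 2 is ⁴He — an alpha particle.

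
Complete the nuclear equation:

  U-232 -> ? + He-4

Conserve mass number: 232 = A + 4, so A = 228.
Conserve atomic number: 92 = Z + 2, so Z = 90.
Z = 90 is thorium, so the species is Th-228.

Th-228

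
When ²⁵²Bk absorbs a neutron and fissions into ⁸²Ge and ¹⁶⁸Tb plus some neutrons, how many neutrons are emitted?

3

Conserve mass number: 253 = 82 + 168 + k, so k = 253 − 250 = 3.
Check atomic number: 97 = 32 + 65 + 0 = 97. ✓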